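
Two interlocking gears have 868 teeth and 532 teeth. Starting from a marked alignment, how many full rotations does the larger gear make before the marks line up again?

The first common completion time is the LCM of the periods.
868 = 2^2 × 7 × 31
532 = 2^2 × 7 × 19
LCM(868, 532) = 2^2 × 7 × 19 × 31 = 16492.
Rotations for period 868: 16492 / 868 = 19.

19 rotations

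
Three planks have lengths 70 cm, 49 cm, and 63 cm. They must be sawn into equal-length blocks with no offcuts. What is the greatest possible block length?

This is the greatest common divisor of 70, 49, and 63.
70 = 2 × 5 × 7
49 = 7^2
63 = 3^2 × 7
gcd(70, 49, 63) = 7.

7 cm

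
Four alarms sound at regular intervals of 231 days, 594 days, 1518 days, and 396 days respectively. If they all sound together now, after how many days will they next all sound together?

191268 days

They coincide at every common multiple of the periods; the first is the LCM.
231 = 3 × 7 × 11
594 = 2 × 3^3 × 11
1518 = 2 × 3 × 11 × 23
396 = 2^2 × 3^2 × 11
LCM(231, 594, 1518, 396) = 2^2 × 3^3 × 7 × 11 × 23 = 191268.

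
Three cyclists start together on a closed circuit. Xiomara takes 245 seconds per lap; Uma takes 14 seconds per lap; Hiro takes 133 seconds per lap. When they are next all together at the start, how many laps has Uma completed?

The first common completion time is the LCM of the periods.
245 = 5 × 7^2
14 = 2 × 7
133 = 7 × 19
LCM(245, 14, 133) = 2 × 5 × 7^2 × 19 = 9310.
Laps for period 14: 9310 / 14 = 665.

665 laps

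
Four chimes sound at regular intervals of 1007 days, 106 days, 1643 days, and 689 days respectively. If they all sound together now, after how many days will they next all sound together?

811642 days

They coincide at every common multiple of the periods; the first is the LCM.
1007 = 19 × 53
106 = 2 × 53
1643 = 31 × 53
689 = 13 × 53
LCM(1007, 106, 1643, 689) = 2 × 13 × 19 × 31 × 53 = 811642.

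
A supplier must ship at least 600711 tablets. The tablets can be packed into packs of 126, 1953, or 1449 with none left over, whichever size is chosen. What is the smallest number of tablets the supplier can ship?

The number of tablets must be a common multiple of 126, 1953, and 1449, so a multiple of their LCM.
126 = 2 × 3^2 × 7
1953 = 3^2 × 7 × 31
1449 = 3^2 × 7 × 23
LCM(126, 1953, 1449) = 2 × 3^2 × 7 × 23 × 31 = 89838.
Smallest multiple of 89838 that is ≥ 600711: ⌈600711/89838⌉ × 89838 = 7 × 89838 = 628866.

628866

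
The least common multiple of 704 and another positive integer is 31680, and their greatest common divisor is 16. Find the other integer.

720

gcd × lcm = product of the two integers, so the other integer is (16 × 31680) / 704 = 720.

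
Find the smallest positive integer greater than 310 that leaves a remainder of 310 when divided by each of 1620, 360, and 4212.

42430

N − 310 must be a common multiple of 1620, 360, and 4212.
1620 = 2^2 × 3^4 × 5
360 = 2^3 × 3^2 × 5
4212 = 2^2 × 3^4 × 13
LCM(1620, 360, 4212) = 2^3 × 3^4 × 5 × 13 = 42120.
Smallest N > 310 is LCM + 310 = 42120 + 310 = 42430.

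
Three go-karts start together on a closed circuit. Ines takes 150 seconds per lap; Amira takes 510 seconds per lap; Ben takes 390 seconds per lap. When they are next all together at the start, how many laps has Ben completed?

85 laps

The first common completion time is the LCM of the periods.
150 = 2 × 3 × 5^2
510 = 2 × 3 × 5 × 17
390 = 2 × 3 × 5 × 13
LCM(150, 510, 390) = 2 × 3 × 5^2 × 13 × 17 = 33150.
Laps for period 390: 33150 / 390 = 85.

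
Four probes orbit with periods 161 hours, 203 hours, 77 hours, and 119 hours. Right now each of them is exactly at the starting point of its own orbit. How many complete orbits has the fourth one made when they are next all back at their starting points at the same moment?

All finish a whole number of cycles simultaneously at t = LCM of the periods.
161 = 7 × 23
203 = 7 × 29
77 = 7 × 11
119 = 7 × 17
LCM(161, 203, 77, 119) = 7 × 11 × 17 × 23 × 29 = 873103.
Orbits for period 119: 873103 / 119 = 7337.

7337 orbits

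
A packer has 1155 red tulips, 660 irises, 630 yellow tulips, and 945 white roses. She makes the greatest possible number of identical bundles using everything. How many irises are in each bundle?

Number of bundles = gcd(1155, 660, 630, 945).
1155 = 3 × 5 × 7 × 11
660 = 2^2 × 3 × 5 × 11
630 = 2 × 3^2 × 5 × 7
945 = 3^3 × 5 × 7
gcd(1155, 660, 630, 945) = 3 × 5 = 15.
irises per bundle = 660 / 15 = 44.

44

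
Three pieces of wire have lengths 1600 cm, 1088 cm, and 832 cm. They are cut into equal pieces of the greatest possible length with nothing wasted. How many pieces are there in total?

55

Piece length = gcd(1600, 1088, 832).
1600 = 2^6 × 5^2
1088 = 2^6 × 17
832 = 2^6 × 13
gcd(1600, 1088, 832) = 2^6 = 64.
Total pieces = 1600/64 + 1088/64 + 832/64 = 25 + 17 + 13 = 55.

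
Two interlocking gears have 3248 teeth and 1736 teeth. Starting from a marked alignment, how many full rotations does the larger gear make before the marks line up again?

They are all back at their starting positions together after one LCM of the periods.
3248 = 2^4 × 7 × 29
1736 = 2^3 × 7 × 31
LCM(3248, 1736) = 2^4 × 7 × 29 × 31 = 100688.
Rotations for period 3248: 100688 / 3248 = 31.

31 rotations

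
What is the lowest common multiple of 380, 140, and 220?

380 = 2^2 × 5 × 19
140 = 2^2 × 5 × 7
220 = 2^2 × 5 × 11
LCM(380, 140, 220) = 2^2 × 5 × 7 × 11 × 19 = 29260.

29260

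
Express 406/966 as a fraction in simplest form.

29/69

406 = 2 × 7 × 29
966 = 2 × 3 × 7 × 23
gcd(406, 966) = 2 × 7 = 14.
Divide numerator and denominator by 14: 406/966 = 29/69.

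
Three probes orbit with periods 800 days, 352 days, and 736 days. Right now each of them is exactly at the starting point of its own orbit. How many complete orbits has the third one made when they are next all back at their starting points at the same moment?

They are all back at their starting positions together after one LCM of the periods.
800 = 2^5 × 5^2
352 = 2^5 × 11
736 = 2^5 × 23
LCM(800, 352, 736) = 2^5 × 5^2 × 11 × 23 = 202400.
Orbits for period 736: 202400 / 736 = 275.

275 orbits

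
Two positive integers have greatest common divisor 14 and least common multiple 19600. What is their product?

274400

For any two positive integers, gcd × lcm = product = 14 × 19600 = 274400.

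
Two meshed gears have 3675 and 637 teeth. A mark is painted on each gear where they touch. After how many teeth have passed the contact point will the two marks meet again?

47775 teeth

The first simultaneous occurrence is after LCM of the individual periods.
3675 = 3 × 5^2 × 7^2
637 = 7^2 × 13
LCM(3675, 637) = 3 × 5^2 × 7^2 × 13 = 47775.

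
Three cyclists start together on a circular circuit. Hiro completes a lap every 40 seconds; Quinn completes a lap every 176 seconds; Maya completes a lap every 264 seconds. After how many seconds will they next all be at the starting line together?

The first simultaneous occurrence is after LCM of the individual periods.
40 = 2^3 × 5
176 = 2^4 × 11
264 = 2^3 × 3 × 11
LCM(40, 176, 264) = 2^4 × 3 × 5 × 11 = 2640.

2640 seconds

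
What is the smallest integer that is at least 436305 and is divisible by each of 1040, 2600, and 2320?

The integer must be a common multiple of 1040, 2600, and 2320, so a multiple of their LCM.
1040 = 2^4 × 5 × 13
2600 = 2^3 × 5^2 × 13
2320 = 2^4 × 5 × 29
LCM(1040, 2600, 2320) = 2^4 × 5^2 × 13 × 29 = 150800.
Smallest multiple of 150800 that is ≥ 436305: ⌈436305/150800⌉ × 150800 = 3 × 150800 = 452400.

452400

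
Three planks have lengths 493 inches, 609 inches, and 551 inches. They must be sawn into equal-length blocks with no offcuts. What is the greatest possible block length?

This is the greatest common divisor of 493, 609, and 551.
493 = 17 × 29
609 = 3 × 7 × 29
551 = 19 × 29
gcd(493, 609, 551) = 29.

29 inches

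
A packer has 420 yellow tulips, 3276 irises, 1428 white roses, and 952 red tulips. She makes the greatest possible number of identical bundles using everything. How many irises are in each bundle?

Number of bundles = gcd(420, 3276, 1428, 952).
420 = 2^2 × 3 × 5 × 7
3276 = 2^2 × 3^2 × 7 × 13
1428 = 2^2 × 3 × 7 × 17
952 = 2^3 × 7 × 17
gcd(420, 3276, 1428, 952) = 2^2 × 7 = 28.
irises per bundle = 3276 / 28 = 117.

117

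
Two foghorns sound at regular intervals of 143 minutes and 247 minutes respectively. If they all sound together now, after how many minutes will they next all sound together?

They coincide at every common multiple of the periods; the first is the LCM.
143 = 11 × 13
247 = 13 × 19
LCM(143, 247) = 11 × 13 × 19 = 2717.

2717 minutes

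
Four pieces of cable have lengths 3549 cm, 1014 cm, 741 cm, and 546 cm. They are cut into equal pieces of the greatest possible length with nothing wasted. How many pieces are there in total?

Piece length = gcd(3549, 1014, 741, 546).
3549 = 3 × 7 × 13^2
1014 = 2 × 3 × 13^2
741 = 3 × 13 × 19
546 = 2 × 3 × 7 × 13
gcd(3549, 1014, 741, 546) = 3 × 13 = 39.
Total pieces = 3549/39 + 1014/39 + 741/39 + 546/39 = 91 + 26 + 19 + 14 = 150.

150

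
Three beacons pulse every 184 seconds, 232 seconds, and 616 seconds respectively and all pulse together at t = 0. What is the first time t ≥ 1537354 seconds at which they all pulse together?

Joint pulses occur at multiples of LCM(184, 232, 616).
184 = 2^3 × 23
232 = 2^3 × 29
616 = 2^3 × 7 × 11
LCM(184, 232, 616) = 2^3 × 7 × 11 × 23 × 29 = 410872.
Smallest multiple of 410872 that is ≥ 1537354: ⌈1537354/410872⌉ × 410872 = 4 × 410872 = 1643488.

1643488 seconds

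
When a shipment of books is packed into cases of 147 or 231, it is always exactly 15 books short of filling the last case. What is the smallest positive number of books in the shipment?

Being 15 short of a full case of size k means N ≡ −15 (mod k), i.e. N + 15 is a multiple of each size.
147 = 3 × 7^2
231 = 3 × 7 × 11
LCM(147, 231) = 3 × 7^2 × 11 = 1617.
Smallest positive N is 1617 − 15 = 1602.

1602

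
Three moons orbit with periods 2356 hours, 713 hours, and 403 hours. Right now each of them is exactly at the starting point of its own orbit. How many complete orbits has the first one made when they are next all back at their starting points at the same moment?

299 orbits

All finish a whole number of cycles simultaneously at t = LCM of the periods.
2356 = 2^2 × 19 × 31
713 = 23 × 31
403 = 13 × 31
LCM(2356, 713, 403) = 2^2 × 13 × 19 × 23 × 31 = 704444.
Orbits for period 2356: 704444 / 2356 = 299.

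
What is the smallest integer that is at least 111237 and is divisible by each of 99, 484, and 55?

130680

The integer must be a common multiple of 99, 484, and 55, so a multiple of their LCM.
99 = 3^2 × 11
484 = 2^2 × 11^2
55 = 5 × 11
LCM(99, 484, 55) = 2^2 × 3^2 × 5 × 11^2 = 21780.
Smallest multiple of 21780 that is ≥ 111237: ⌈111237/21780⌉ × 21780 = 6 × 21780 = 130680.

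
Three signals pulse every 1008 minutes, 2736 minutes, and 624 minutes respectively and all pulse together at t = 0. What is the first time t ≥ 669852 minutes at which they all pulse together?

Joint pulses occur at multiples of LCM(1008, 2736, 624).
1008 = 2^4 × 3^2 × 7
2736 = 2^4 × 3^2 × 19
624 = 2^4 × 3 × 13
LCM(1008, 2736, 624) = 2^4 × 3^2 × 7 × 13 × 19 = 248976.
Smallest multiple of 248976 that is ≥ 669852: ⌈669852/248976⌉ × 248976 = 3 × 248976 = 746928.

746928 minutes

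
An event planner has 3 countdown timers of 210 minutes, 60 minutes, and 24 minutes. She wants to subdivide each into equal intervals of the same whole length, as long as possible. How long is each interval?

6 minutes

The interval must divide each timer length; the longest such is the gcd.
210 = 2 × 3 × 5 × 7
60 = 2^2 × 3 × 5
24 = 2^3 × 3
gcd(210, 60, 24) = 2 × 3 = 6.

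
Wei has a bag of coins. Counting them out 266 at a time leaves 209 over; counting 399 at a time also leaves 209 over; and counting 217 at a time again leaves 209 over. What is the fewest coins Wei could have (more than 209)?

24947

N − 209 must be a common multiple of 266, 399, and 217.
266 = 2 × 7 × 19
399 = 3 × 7 × 19
217 = 7 × 31
LCM(266, 399, 217) = 2 × 3 × 7 × 19 × 31 = 24738.
Smallest N > 209 is LCM + 209 = 24738 + 209 = 24947.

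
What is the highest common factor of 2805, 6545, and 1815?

55

2805 = 3 × 5 × 11 × 17
6545 = 5 × 7 × 11 × 17
1815 = 3 × 5 × 11^2
gcd(2805, 6545, 1815) = 5 × 11 = 55.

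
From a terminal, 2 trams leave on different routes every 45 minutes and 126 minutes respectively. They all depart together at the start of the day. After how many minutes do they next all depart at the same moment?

630 minutes

The first simultaneous occurrence is after LCM of the individual periods.
45 = 3^2 × 5
126 = 2 × 3^2 × 7
LCM(45, 126) = 2 × 3^2 × 5 × 7 = 630.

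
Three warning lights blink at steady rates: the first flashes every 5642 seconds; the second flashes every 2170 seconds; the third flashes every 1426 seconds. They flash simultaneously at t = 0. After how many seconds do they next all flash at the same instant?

The first simultaneous occurrence is after LCM of the individual periods.
5642 = 2 × 7 × 13 × 31
2170 = 2 × 5 × 7 × 31
1426 = 2 × 23 × 31
LCM(5642, 2170, 1426) = 2 × 5 × 7 × 13 × 23 × 31 = 648830.

648830 seconds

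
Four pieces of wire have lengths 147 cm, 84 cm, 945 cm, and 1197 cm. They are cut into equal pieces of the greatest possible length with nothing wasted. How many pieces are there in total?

Piece length = gcd(147, 84, 945, 1197).
147 = 3 × 7^2
84 = 2^2 × 3 × 7
945 = 3^3 × 5 × 7
1197 = 3^2 × 7 × 19
gcd(147, 84, 945, 1197) = 3 × 7 = 21.
Total pieces = 147/21 + 84/21 + 945/21 + 1197/21 = 7 + 4 + 45 + 57 = 113.

113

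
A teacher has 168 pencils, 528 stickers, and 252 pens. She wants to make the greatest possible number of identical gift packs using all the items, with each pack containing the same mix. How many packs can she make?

12 packs

The pack count must divide each quantity, so the greatest is gcd(168, 528, 252).
168 = 2^3 × 3 × 7
528 = 2^4 × 3 × 11
252 = 2^2 × 3^2 × 7
gcd(168, 528, 252) = 2^2 × 3 = 12.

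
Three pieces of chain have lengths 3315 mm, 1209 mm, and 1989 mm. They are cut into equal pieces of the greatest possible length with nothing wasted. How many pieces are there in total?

167

Piece length = gcd(3315, 1209, 1989).
3315 = 3 × 5 × 13 × 17
1209 = 3 × 13 × 31
1989 = 3^2 × 13 × 17
gcd(3315, 1209, 1989) = 3 × 13 = 39.
Total pieces = 3315/39 + 1209/39 + 1989/39 = 85 + 31 + 51 = 167.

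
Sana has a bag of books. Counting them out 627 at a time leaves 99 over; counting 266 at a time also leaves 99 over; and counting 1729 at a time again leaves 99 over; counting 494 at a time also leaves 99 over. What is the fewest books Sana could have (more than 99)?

114213

N − 99 must be a common multiple of 627, 266, 1729, and 494.
627 = 3 × 11 × 19
266 = 2 × 7 × 19
1729 = 7 × 13 × 19
494 = 2 × 13 × 19
LCM(627, 266, 1729, 494) = 2 × 3 × 7 × 11 × 13 × 19 = 114114.
Smallest N > 99 is LCM + 99 = 114114 + 99 = 114213.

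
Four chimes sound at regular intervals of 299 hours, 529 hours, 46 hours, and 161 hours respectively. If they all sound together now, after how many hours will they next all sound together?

They coincide at every common multiple of the periods; the first is the LCM.
299 = 13 × 23
529 = 23^2
46 = 2 × 23
161 = 7 × 23
LCM(299, 529, 46, 161) = 2 × 7 × 13 × 23^2 = 96278.

96278 hours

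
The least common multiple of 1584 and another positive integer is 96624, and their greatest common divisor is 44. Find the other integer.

gcd × lcm = product of the two integers, so the other integer is (44 × 96624) / 1584 = 2684.

2684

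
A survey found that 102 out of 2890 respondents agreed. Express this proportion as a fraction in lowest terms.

102 = 2 × 3 × 17
2890 = 2 × 5 × 17^2
gcd(102, 2890) = 2 × 17 = 34.
Divide numerator and denominator by 34: 102/2890 = 3/85.

3/85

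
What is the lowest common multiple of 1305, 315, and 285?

173565

1305 = 3^2 × 5 × 29
315 = 3^2 × 5 × 7
285 = 3 × 5 × 19
LCM(1305, 315, 285) = 3^2 × 5 × 7 × 19 × 29 = 173565.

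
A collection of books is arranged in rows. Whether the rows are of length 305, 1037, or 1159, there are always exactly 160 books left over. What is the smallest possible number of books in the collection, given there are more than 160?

N − 160 must be a common multiple of 305, 1037, and 1159.
305 = 5 × 61
1037 = 17 × 61
1159 = 19 × 61
LCM(305, 1037, 1159) = 5 × 17 × 19 × 61 = 98515.
Smallest N > 160 is LCM + 160 = 98515 + 160 = 98675.

98675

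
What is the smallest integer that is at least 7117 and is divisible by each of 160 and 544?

The integer must be a common multiple of 160 and 544, so a multiple of their LCM.
160 = 2^5 × 5
544 = 2^5 × 17
LCM(160, 544) = 2^5 × 5 × 17 = 2720.
Smallest multiple of 2720 that is ≥ 7117: ⌈7117/2720⌉ × 2720 = 3 × 2720 = 8160.

8160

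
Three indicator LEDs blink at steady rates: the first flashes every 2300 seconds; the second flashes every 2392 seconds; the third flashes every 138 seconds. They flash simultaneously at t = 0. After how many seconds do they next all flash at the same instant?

179400 seconds

The first simultaneous occurrence is after LCM of the individual periods.
2300 = 2^2 × 5^2 × 23
2392 = 2^3 × 13 × 23
138 = 2 × 3 × 23
LCM(2300, 2392, 138) = 2^3 × 3 × 5^2 × 13 × 23 = 179400.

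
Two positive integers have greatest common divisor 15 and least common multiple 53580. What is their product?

803700

For any two positive integers, gcd × lcm = product = 15 × 53580 = 803700.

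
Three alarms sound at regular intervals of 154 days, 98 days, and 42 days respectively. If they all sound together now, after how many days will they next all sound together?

3234 days

They coincide at every common multiple of the periods; the first is the LCM.
154 = 2 × 7 × 11
98 = 2 × 7^2
42 = 2 × 3 × 7
LCM(154, 98, 42) = 2 × 3 × 7^2 × 11 = 3234.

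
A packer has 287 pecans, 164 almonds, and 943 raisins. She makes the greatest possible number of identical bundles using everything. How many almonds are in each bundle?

Number of bundles = gcd(287, 164, 943).
287 = 7 × 41
164 = 2^2 × 41
943 = 23 × 41
gcd(287, 164, 943) = 41.
almonds per bundle = 164 / 41 = 4.

4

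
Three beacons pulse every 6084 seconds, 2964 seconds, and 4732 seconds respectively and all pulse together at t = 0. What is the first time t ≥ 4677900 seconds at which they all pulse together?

Joint pulses occur at multiples of LCM(6084, 2964, 4732).
6084 = 2^2 × 3^2 × 13^2
2964 = 2^2 × 3 × 13 × 19
4732 = 2^2 × 7 × 13^2
LCM(6084, 2964, 4732) = 2^2 × 3^2 × 7 × 13^2 × 19 = 809172.
Smallest multiple of 809172 that is ≥ 4677900: ⌈4677900/809172⌉ × 809172 = 6 × 809172 = 4855032.

4855032 seconds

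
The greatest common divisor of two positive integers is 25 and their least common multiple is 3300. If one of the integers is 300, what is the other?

275

For two integers, gcd × lcm = product, so the other is (25 × 3300) / 300 = 82500 / 300 = 275.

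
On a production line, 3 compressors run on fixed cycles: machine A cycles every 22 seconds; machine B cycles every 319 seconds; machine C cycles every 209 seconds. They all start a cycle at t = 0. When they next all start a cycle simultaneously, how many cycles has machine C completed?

All finish a whole number of cycles simultaneously at t = LCM of the periods.
22 = 2 × 11
319 = 11 × 29
209 = 11 × 19
LCM(22, 319, 209) = 2 × 11 × 19 × 29 = 12122.
Cycles for period 209: 12122 / 209 = 58.

58 cycles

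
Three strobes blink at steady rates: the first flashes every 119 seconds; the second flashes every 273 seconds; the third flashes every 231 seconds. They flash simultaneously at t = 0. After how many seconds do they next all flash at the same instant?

51051 seconds

They coincide at every common multiple of the periods; the first is the LCM.
119 = 7 × 17
273 = 3 × 7 × 13
231 = 3 × 7 × 11
LCM(119, 273, 231) = 3 × 7 × 11 × 13 × 17 = 51051.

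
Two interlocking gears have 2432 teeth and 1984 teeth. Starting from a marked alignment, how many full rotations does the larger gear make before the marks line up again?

All finish a whole number of cycles simultaneously at t = LCM of the periods.
2432 = 2^7 × 19
1984 = 2^6 × 31
LCM(2432, 1984) = 2^7 × 19 × 31 = 75392.
Rotations for period 2432: 75392 / 2432 = 31.

31 rotations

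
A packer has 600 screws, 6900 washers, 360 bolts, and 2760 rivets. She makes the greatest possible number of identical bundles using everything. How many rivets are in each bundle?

46

Number of bundles = gcd(600, 6900, 360, 2760).
600 = 2^3 × 3 × 5^2
6900 = 2^2 × 3 × 5^2 × 23
360 = 2^3 × 3^2 × 5
2760 = 2^3 × 3 × 5 × 23
gcd(600, 6900, 360, 2760) = 2^2 × 3 × 5 = 60.
rivets per bundle = 2760 / 60 = 46.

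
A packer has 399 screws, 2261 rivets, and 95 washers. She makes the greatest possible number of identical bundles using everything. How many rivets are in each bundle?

Number of bundles = gcd(399, 2261, 95).
399 = 3 × 7 × 19
2261 = 7 × 17 × 19
95 = 5 × 19
gcd(399, 2261, 95) = 19.
rivets per bundle = 2261 / 19 = 119.

119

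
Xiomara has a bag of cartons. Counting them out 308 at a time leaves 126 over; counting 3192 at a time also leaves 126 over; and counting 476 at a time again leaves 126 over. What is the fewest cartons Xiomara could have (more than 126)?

N − 126 must be a common multiple of 308, 3192, and 476.
308 = 2^2 × 7 × 11
3192 = 2^3 × 3 × 7 × 19
476 = 2^2 × 7 × 17
LCM(308, 3192, 476) = 2^3 × 3 × 7 × 11 × 17 × 19 = 596904.
Smallest N > 126 is LCM + 126 = 596904 + 126 = 597030.

597030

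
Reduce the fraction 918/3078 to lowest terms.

17/57

918 = 2 × 3^3 × 17
3078 = 2 × 3^4 × 19
gcd(918, 3078) = 2 × 3^3 = 54.
Divide numerator and denominator by 54: 918/3078 = 17/57.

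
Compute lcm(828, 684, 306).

828 = 2^2 × 3^2 × 23
684 = 2^2 × 3^2 × 19
306 = 2 × 3^2 × 17
LCM(828, 684, 306) = 2^2 × 3^2 × 17 × 19 × 23 = 267444.

267444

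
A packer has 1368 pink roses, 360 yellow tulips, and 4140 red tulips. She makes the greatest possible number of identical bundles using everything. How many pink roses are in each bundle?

38

Number of bundles = gcd(1368, 360, 4140).
1368 = 2^3 × 3^2 × 19
360 = 2^3 × 3^2 × 5
4140 = 2^2 × 3^2 × 5 × 23
gcd(1368, 360, 4140) = 2^2 × 3^2 = 36.
pink roses per bundle = 1368 / 36 = 38.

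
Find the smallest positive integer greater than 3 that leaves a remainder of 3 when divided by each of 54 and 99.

N − 3 must be a common multiple of 54 and 99.
54 = 2 × 3^3
99 = 3^2 × 11
LCM(54, 99) = 2 × 3^3 × 11 = 594.
Smallest N > 3 is LCM + 3 = 594 + 3 = 597.

597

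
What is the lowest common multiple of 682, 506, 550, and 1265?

682 = 2 × 11 × 31
506 = 2 × 11 × 23
550 = 2 × 5^2 × 11
1265 = 5 × 11 × 23
LCM(682, 506, 550, 1265) = 2 × 5^2 × 11 × 23 × 31 = 392150.

392150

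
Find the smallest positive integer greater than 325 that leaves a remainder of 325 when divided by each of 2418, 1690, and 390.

N − 325 must be a common multiple of 2418, 1690, and 390.
2418 = 2 × 3 × 13 × 31
1690 = 2 × 5 × 13^2
390 = 2 × 3 × 5 × 13
LCM(2418, 1690, 390) = 2 × 3 × 5 × 13^2 × 31 = 157170.
Smallest N > 325 is LCM + 325 = 157170 + 325 = 157495.

157495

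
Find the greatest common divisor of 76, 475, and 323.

76 = 2^2 × 19
475 = 5^2 × 19
323 = 17 × 19
gcd(76, 475, 323) = 19.

19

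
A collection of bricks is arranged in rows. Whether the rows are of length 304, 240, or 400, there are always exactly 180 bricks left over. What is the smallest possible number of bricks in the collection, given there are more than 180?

N − 180 must be a common multiple of 304, 240, and 400.
304 = 2^4 × 19
240 = 2^4 × 3 × 5
400 = 2^4 × 5^2
LCM(304, 240, 400) = 2^4 × 3 × 5^2 × 19 = 22800.
Smallest N > 180 is LCM + 180 = 22800 + 180 = 22980.

22980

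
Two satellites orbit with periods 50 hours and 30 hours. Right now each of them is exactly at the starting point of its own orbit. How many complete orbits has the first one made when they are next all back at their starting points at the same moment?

All finish a whole number of cycles simultaneously at t = LCM of the periods.
50 = 2 × 5^2
30 = 2 × 3 × 5
LCM(50, 30) = 2 × 3 × 5^2 = 150.
Orbits for period 50: 150 / 50 = 3.

3 orbits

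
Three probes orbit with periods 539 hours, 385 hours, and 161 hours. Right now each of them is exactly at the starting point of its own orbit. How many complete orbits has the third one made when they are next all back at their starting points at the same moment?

385 orbits

All finish a whole number of cycles simultaneously at t = LCM of the periods.
539 = 7^2 × 11
385 = 5 × 7 × 11
161 = 7 × 23
LCM(539, 385, 161) = 5 × 7^2 × 11 × 23 = 61985.
Orbits for period 161: 61985 / 161 = 385.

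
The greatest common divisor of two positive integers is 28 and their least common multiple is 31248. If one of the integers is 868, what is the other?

1008

For two integers, gcd × lcm = product, so the other is (28 × 31248) / 868 = 874944 / 868 = 1008.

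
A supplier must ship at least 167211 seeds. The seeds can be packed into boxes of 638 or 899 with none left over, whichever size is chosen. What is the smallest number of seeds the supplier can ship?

178002

The number of seeds must be a common multiple of 638 and 899, so a multiple of their LCM.
638 = 2 × 11 × 29
899 = 29 × 31
LCM(638, 899) = 2 × 11 × 29 × 31 = 19778.
Smallest multiple of 19778 that is ≥ 167211: ⌈167211/19778⌉ × 19778 = 9 × 19778 = 178002.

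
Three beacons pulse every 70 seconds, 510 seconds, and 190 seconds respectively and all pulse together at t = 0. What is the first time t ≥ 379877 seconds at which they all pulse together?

406980 seconds

Joint pulses occur at multiples of LCM(70, 510, 190).
70 = 2 × 5 × 7
510 = 2 × 3 × 5 × 17
190 = 2 × 5 × 19
LCM(70, 510, 190) = 2 × 3 × 5 × 7 × 17 × 19 = 67830.
Smallest multiple of 67830 that is ≥ 379877: ⌈379877/67830⌉ × 67830 = 6 × 67830 = 406980.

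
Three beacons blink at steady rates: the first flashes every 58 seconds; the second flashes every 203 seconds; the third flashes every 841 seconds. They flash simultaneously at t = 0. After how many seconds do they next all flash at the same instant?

They coincide at every common multiple of the periods; the first is the LCM.
58 = 2 × 29
203 = 7 × 29
841 = 29^2
LCM(58, 203, 841) = 2 × 7 × 29^2 = 11774.

11774 seconds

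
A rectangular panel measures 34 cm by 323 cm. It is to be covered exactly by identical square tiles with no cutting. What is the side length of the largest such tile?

The tile side must divide both 34 and 323, so the largest is their gcd.
34 = 2 × 17
323 = 17 × 19
gcd(34, 323) = 17.

17 cm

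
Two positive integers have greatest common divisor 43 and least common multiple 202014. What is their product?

8686602

For any two positive integers, gcd × lcm = product = 43 × 202014 = 8686602.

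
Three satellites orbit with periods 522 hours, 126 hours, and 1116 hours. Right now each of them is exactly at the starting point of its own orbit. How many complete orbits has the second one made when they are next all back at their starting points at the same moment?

They are all back at their starting positions together after one LCM of the periods.
522 = 2 × 3^2 × 29
126 = 2 × 3^2 × 7
1116 = 2^2 × 3^2 × 31
LCM(522, 126, 1116) = 2^2 × 3^2 × 7 × 29 × 31 = 226548.
Orbits for period 126: 226548 / 126 = 1798.

1798 orbits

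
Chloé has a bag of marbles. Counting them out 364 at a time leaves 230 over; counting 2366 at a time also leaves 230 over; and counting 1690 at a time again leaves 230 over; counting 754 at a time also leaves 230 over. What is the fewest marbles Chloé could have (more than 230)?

N − 230 must be a common multiple of 364, 2366, 1690, and 754.
364 = 2^2 × 7 × 13
2366 = 2 × 7 × 13^2
1690 = 2 × 5 × 13^2
754 = 2 × 13 × 29
LCM(364, 2366, 1690, 754) = 2^2 × 5 × 7 × 13^2 × 29 = 686140.
Smallest N > 230 is LCM + 230 = 686140 + 230 = 686370.

686370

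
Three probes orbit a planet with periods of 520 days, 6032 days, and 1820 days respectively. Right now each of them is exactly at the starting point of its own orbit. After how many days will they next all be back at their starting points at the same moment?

211120 days

They coincide at every common multiple of the periods; the first is the LCM.
520 = 2^3 × 5 × 13
6032 = 2^4 × 13 × 29
1820 = 2^2 × 5 × 7 × 13
LCM(520, 6032, 1820) = 2^4 × 5 × 7 × 13 × 29 = 211120.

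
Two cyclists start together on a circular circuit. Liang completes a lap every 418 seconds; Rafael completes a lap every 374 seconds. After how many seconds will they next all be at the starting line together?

The first simultaneous occurrence is after LCM of the individual periods.
418 = 2 × 11 × 19
374 = 2 × 11 × 17
LCM(418, 374) = 2 × 11 × 17 × 19 = 7106.

7106 seconds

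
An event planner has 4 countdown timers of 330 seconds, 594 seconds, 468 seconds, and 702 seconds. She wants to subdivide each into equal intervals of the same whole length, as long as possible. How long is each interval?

The interval must divide each timer length; the longest such is the gcd.
330 = 2 × 3 × 5 × 11
594 = 2 × 3^3 × 11
468 = 2^2 × 3^2 × 13
702 = 2 × 3^3 × 13
gcd(330, 594, 468, 702) = 2 × 3 = 6.

6 seconds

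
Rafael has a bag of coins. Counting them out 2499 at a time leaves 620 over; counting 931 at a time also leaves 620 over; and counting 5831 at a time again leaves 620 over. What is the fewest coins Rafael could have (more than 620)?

332987

N − 620 must be a common multiple of 2499, 931, and 5831.
2499 = 3 × 7^2 × 17
931 = 7^2 × 19
5831 = 7^3 × 17
LCM(2499, 931, 5831) = 3 × 7^3 × 17 × 19 = 332367.
Smallest N > 620 is LCM + 620 = 332367 + 620 = 332987.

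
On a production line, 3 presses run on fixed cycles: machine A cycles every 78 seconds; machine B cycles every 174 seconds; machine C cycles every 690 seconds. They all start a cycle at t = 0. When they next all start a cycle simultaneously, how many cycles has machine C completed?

377 cycles

They are all back at their starting positions together after one LCM of the periods.
78 = 2 × 3 × 13
174 = 2 × 3 × 29
690 = 2 × 3 × 5 × 23
LCM(78, 174, 690) = 2 × 3 × 5 × 13 × 23 × 29 = 260130.
Cycles for period 690: 260130 / 690 = 377.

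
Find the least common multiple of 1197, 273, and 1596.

1197 = 3^2 × 7 × 19
273 = 3 × 7 × 13
1596 = 2^2 × 3 × 7 × 19
LCM(1197, 273, 1596) = 2^2 × 3^2 × 7 × 13 × 19 = 62244.

62244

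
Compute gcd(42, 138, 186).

6

42 = 2 × 3 × 7
138 = 2 × 3 × 23
186 = 2 × 3 × 31
gcd(42, 138, 186) = 2 × 3 = 6.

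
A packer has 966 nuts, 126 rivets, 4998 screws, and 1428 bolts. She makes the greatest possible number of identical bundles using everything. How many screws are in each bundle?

Number of bundles = gcd(966, 126, 4998, 1428).
966 = 2 × 3 × 7 × 23
126 = 2 × 3^2 × 7
4998 = 2 × 3 × 7^2 × 17
1428 = 2^2 × 3 × 7 × 17
gcd(966, 126, 4998, 1428) = 2 × 3 × 7 = 42.
screws per bundle = 4998 / 42 = 119.

119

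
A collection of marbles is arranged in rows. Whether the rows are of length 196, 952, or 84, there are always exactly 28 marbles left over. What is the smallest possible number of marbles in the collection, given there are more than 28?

N − 28 must be a common multiple of 196, 952, and 84.
196 = 2^2 × 7^2
952 = 2^3 × 7 × 17
84 = 2^2 × 3 × 7
LCM(196, 952, 84) = 2^3 × 3 × 7^2 × 17 = 19992.
Smallest N > 28 is LCM + 28 = 19992 + 28 = 20020.

20020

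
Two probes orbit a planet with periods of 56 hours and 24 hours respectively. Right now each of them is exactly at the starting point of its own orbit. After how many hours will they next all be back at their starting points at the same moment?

They coincide at every common multiple of the periods; the first is the LCM.
56 = 2^3 × 7
24 = 2^3 × 3
LCM(56, 24) = 2^3 × 3 × 7 = 168.

168 hours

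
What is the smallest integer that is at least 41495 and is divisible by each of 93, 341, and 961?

63426

The integer must be a common multiple of 93, 341, and 961, so a multiple of their LCM.
93 = 3 × 31
341 = 11 × 31
961 = 31^2
LCM(93, 341, 961) = 3 × 11 × 31^2 = 31713.
Smallest multiple of 31713 that is ≥ 41495: ⌈41495/31713⌉ × 31713 = 2 × 31713 = 63426.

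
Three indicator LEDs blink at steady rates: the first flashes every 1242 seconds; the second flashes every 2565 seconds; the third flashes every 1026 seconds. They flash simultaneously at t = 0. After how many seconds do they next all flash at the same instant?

117990 seconds

They coincide at every common multiple of the periods; the first is the LCM.
1242 = 2 × 3^3 × 23
2565 = 3^3 × 5 × 19
1026 = 2 × 3^3 × 19
LCM(1242, 2565, 1026) = 2 × 3^3 × 5 × 19 × 23 = 117990.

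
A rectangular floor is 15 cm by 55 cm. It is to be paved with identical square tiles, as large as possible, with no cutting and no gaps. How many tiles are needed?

Tile side = gcd(15, 55).
15 = 3 × 5
55 = 5 × 11
gcd(15, 55) = 5.
Tiles: (15/5) × (55/5) = 3 × 11 = 33.

33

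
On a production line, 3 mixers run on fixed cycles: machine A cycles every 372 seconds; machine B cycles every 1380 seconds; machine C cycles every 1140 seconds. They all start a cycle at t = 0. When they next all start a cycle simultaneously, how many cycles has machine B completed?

All finish a whole number of cycles simultaneously at t = LCM of the periods.
372 = 2^2 × 3 × 31
1380 = 2^2 × 3 × 5 × 23
1140 = 2^2 × 3 × 5 × 19
LCM(372, 1380, 1140) = 2^2 × 3 × 5 × 19 × 23 × 31 = 812820.
Cycles for period 1380: 812820 / 1380 = 589.

589 cycles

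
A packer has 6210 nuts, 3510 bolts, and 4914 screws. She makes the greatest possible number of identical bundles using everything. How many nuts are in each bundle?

115

Number of bundles = gcd(6210, 3510, 4914).
6210 = 2 × 3^3 × 5 × 23
3510 = 2 × 3^3 × 5 × 13
4914 = 2 × 3^3 × 7 × 13
gcd(6210, 3510, 4914) = 2 × 3^3 = 54.
nuts per bundle = 6210 / 54 = 115.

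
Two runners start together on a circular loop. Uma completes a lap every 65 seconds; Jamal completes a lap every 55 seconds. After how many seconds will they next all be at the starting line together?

715 seconds

They coincide at every common multiple of the periods; the first is the LCM.
65 = 5 × 13
55 = 5 × 11
LCM(65, 55) = 5 × 11 × 13 = 715.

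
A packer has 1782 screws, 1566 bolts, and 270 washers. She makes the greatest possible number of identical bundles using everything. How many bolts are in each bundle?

29

Number of bundles = gcd(1782, 1566, 270).
1782 = 2 × 3^4 × 11
1566 = 2 × 3^3 × 29
270 = 2 × 3^3 × 5
gcd(1782, 1566, 270) = 2 × 3^3 = 54.
bolts per bundle = 1566 / 54 = 29.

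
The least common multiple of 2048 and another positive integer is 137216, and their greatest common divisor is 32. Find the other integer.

gcd × lcm = product of the two integers, so the other integer is (32 × 137216) / 2048 = 2144.

2144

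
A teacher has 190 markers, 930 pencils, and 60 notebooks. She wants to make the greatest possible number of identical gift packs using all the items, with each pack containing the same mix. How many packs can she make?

The pack count must divide each quantity, so the greatest is gcd(190, 930, 60).
190 = 2 × 5 × 19
930 = 2 × 3 × 5 × 31
60 = 2^2 × 3 × 5
gcd(190, 930, 60) = 2 × 5 = 10.

10 packs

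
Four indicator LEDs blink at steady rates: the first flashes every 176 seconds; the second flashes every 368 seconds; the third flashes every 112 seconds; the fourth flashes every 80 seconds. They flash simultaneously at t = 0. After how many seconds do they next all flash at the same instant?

They coincide at every common multiple of the periods; the first is the LCM.
176 = 2^4 × 11
368 = 2^4 × 23
112 = 2^4 × 7
80 = 2^4 × 5
LCM(176, 368, 112, 80) = 2^4 × 5 × 7 × 11 × 23 = 141680.

141680 seconds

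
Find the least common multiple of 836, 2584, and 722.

540056

836 = 2^2 × 11 × 19
2584 = 2^3 × 17 × 19
722 = 2 × 19^2
LCM(836, 2584, 722) = 2^3 × 11 × 17 × 19^2 = 540056.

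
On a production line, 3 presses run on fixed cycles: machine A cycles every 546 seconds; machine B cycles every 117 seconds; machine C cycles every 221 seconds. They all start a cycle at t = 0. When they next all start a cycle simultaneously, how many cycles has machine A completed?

51 cycles

They are all back at their starting positions together after one LCM of the periods.
546 = 2 × 3 × 7 × 13
117 = 3^2 × 13
221 = 13 × 17
LCM(546, 117, 221) = 2 × 3^2 × 7 × 13 × 17 = 27846.
Cycles for period 546: 27846 / 546 = 51.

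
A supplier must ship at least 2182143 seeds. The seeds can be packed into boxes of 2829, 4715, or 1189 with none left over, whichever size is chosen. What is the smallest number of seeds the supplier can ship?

The number of seeds must be a common multiple of 2829, 4715, and 1189, so a multiple of their LCM.
2829 = 3 × 23 × 41
4715 = 5 × 23 × 41
1189 = 29 × 41
LCM(2829, 4715, 1189) = 3 × 5 × 23 × 29 × 41 = 410205.
Smallest multiple of 410205 that is ≥ 2182143: ⌈2182143/410205⌉ × 410205 = 6 × 410205 = 2461230.

2461230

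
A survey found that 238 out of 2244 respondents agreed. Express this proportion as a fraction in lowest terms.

238 = 2 × 7 × 17
2244 = 2^2 × 3 × 11 × 17
gcd(238, 2244) = 2 × 17 = 34.
Divide numerator and denominator by 34: 238/2244 = 7/66.

7/66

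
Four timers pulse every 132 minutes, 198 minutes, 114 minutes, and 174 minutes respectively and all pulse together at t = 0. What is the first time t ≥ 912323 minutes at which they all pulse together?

1090980 minutes

Joint pulses occur at multiples of LCM(132, 198, 114, 174).
132 = 2^2 × 3 × 11
198 = 2 × 3^2 × 11
114 = 2 × 3 × 19
174 = 2 × 3 × 29
LCM(132, 198, 114, 174) = 2^2 × 3^2 × 11 × 19 × 29 = 218196.
Smallest multiple of 218196 that is ≥ 912323: ⌈912323/218196⌉ × 218196 = 5 × 218196 = 1090980.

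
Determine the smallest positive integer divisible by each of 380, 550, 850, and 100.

380 = 2^2 × 5 × 19
550 = 2 × 5^2 × 11
850 = 2 × 5^2 × 17
100 = 2^2 × 5^2
LCM(380, 550, 850, 100) = 2^2 × 5^2 × 11 × 17 × 19 = 355300.

355300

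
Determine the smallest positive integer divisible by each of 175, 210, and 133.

175 = 5^2 × 7
210 = 2 × 3 × 5 × 7
133 = 7 × 19
LCM(175, 210, 133) = 2 × 3 × 5^2 × 7 × 19 = 19950.

19950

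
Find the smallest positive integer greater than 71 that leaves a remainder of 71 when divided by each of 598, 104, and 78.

7247

N − 71 must be a common multiple of 598, 104, and 78.
598 = 2 × 13 × 23
104 = 2^3 × 13
78 = 2 × 3 × 13
LCM(598, 104, 78) = 2^3 × 3 × 13 × 23 = 7176.
Smallest N > 71 is LCM + 71 = 7176 + 71 = 7247.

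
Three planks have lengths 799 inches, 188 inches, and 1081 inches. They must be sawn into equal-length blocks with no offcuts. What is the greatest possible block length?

This is the greatest common divisor of 799, 188, and 1081.
799 = 17 × 47
188 = 2^2 × 47
1081 = 23 × 47
gcd(799, 188, 1081) = 47.

47 inches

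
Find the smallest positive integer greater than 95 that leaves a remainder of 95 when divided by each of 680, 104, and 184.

203415

N − 95 must be a common multiple of 680, 104, and 184.
680 = 2^3 × 5 × 17
104 = 2^3 × 13
184 = 2^3 × 23
LCM(680, 104, 184) = 2^3 × 5 × 13 × 17 × 23 = 203320.
Smallest N > 95 is LCM + 95 = 203320 + 95 = 203415.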